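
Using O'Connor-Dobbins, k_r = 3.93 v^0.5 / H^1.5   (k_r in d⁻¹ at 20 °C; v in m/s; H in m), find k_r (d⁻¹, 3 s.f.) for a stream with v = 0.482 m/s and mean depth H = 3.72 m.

k_r = 3.93 × 0.482^0.5 / 3.72^1.5 = 3.93 × 0.6943 / 7.175 = 0.3803 d⁻¹.

k_r ≈ 0.380 d⁻¹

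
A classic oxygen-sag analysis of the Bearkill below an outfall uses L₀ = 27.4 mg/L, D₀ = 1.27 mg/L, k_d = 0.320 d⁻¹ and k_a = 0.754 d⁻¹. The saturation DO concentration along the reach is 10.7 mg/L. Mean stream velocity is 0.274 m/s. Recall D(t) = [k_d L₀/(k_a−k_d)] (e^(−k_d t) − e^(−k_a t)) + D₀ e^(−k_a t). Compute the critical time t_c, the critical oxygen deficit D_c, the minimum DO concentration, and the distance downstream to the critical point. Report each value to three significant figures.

At the critical point dD/dt = 0, so k_d L₀ e^(−k_d t) = k_a D. Substituting D(t) from the Streeter–Phelps equation and solving for t gives
t_c = ln[(k_a/k_d)(1 − D₀(k_a−k_d)/(k_d L₀))] / (k_a−k_d).
Here k_a−k_d = 0.4340 d⁻¹ and 1 − D₀(k_a−k_d)/(k_d L₀) = 1 − 1.27×0.4340/(0.320×27.4) = 0.9371, so
t_c = ln(2.356 × 0.9371) / 0.4340 = 0.7921 / 0.4340 = 1.825 d.
D_c = (k_d/k_a) L₀ e^(−k_d t_c) = (0.320/0.754) × 27.4 × e^(−0.320×1.825) = 0.4244 × 27.4 × 0.5576 = 6.484 mg/L.
Minimum DO = C_s − D_c = 10.7 − 6.484 = 4.216 mg/L.
x_c = v t_c = 0.274 m/s × 1.825 d × 86400 s/d = 43210 m ≈ 43.2 km.

t_c ≈ 1.83 d; D_c ≈ 6.48 mg/L; min DO ≈ 4.22 mg/L; x_c ≈ 43.2 km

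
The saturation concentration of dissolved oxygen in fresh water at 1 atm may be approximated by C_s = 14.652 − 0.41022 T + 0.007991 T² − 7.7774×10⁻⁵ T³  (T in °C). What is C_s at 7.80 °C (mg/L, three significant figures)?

C_s ≈ 11.9 mg/L

C_s = 14.652 − 0.41022×7.80 + 0.007991×7.80² − 7.7774×10⁻⁵×7.80³ = 11.90 mg/L.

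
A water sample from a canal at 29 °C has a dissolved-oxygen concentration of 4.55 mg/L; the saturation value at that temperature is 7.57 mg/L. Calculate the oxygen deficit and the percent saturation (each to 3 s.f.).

D = C_s − C = 7.57 − 4.55 = 3.02 mg/L.
% saturation = 4.55/7.57 × 100 = 60.1 %.

D ≈ 3.02 mg/L; 60.1 % saturation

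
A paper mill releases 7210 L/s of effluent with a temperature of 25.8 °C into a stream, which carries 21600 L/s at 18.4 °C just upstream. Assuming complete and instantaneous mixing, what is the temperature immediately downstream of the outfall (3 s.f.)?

Flow-weighted mixing: C = (Q_r C_r + Q_w C_w)/(Q_r + Q_w)
= (21600×18.4 + 7210×25.8)/(21600 + 7210) = 583500/28810 = 20.25 °C.

20.3 °C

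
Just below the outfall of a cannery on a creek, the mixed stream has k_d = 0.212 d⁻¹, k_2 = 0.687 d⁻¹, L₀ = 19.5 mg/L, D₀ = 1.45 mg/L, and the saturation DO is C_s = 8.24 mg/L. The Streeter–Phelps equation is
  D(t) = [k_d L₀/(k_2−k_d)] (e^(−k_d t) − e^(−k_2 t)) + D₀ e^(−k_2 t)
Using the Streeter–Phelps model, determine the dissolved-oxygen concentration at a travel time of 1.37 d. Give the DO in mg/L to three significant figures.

k_d L₀/(k_2−k_d) = 0.212×19.5/(0.687−0.212) = 4.134/0.4750 = 8.703 mg/L.
e^(−k_d t) = e^(−0.212×1.370) = 0.7479; e^(−k_2 t) = e^(−0.687×1.370) = 0.3902.
D = 8.703 × (0.7479 − 0.3902) + 1.45 × 0.3902 = 3.114 + 0.5657 = 3.679 mg/L.
DO = C_s − D = 8.24 − 3.679 = 4.561 mg/L.

DO ≈ 4.56 mg/L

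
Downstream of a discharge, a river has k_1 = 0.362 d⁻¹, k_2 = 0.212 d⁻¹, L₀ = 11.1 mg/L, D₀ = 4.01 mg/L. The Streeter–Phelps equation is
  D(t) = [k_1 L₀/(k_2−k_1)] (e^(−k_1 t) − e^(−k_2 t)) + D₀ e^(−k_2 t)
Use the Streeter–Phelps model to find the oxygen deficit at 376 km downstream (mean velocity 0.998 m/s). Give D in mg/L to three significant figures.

Travel time t = x/v = 376 km / (0.998 m/s) = 376000 m / 0.998 m/s = 376800 s = 4.361 d.
k_1 L₀/(k_2−k_1) = 0.362×11.1/(0.212−0.362) = 4.018/-0.1500 = -26.79 mg/L.
e^(−k_1 t) = e^(−0.362×4.361) = 0.2063; e^(−k_2 t) = e^(−0.212×4.361) = 0.3968.
D = -26.79 × (0.2063 − 0.3968) + 4.01 × 0.3968 = 5.102 + 1.591 = 6.693 mg/L.

D ≈ 6.69 mg/L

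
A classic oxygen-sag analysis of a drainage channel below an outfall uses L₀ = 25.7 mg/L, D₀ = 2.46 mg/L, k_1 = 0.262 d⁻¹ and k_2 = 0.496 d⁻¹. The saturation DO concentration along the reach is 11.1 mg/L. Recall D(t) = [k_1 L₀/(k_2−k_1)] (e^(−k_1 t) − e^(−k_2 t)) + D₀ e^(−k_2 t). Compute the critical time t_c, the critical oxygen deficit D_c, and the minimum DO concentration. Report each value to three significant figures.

At the critical point dD/dt = 0, so k_1 L₀ e^(−k_1 t) = k_2 D. Substituting D(t) from the Streeter–Phelps equation and solving for t gives
t_c = ln[(k_2/k_1)(1 − D₀(k_2−k_1)/(k_1 L₀))] / (k_2−k_1).
Here k_2−k_1 = 0.2340 d⁻¹ and 1 − D₀(k_2−k_1)/(k_1 L₀) = 1 − 2.46×0.2340/(0.262×25.7) = 0.9145, so
t_c = ln(1.893 × 0.9145) / 0.2340 = 0.5489 / 0.2340 = 2.346 d.
D_c = (k_1/k_2) L₀ e^(−k_1 t_c) = (0.262/0.496) × 25.7 × e^(−0.262×2.346) = 0.5282 × 25.7 × 0.5409 = 7.343 mg/L.
Minimum DO = C_s − D_c = 11.1 − 7.343 = 3.757 mg/L.

t_c ≈ 2.35 d; D_c ≈ 7.34 mg/L; min DO ≈ 3.76 mg/L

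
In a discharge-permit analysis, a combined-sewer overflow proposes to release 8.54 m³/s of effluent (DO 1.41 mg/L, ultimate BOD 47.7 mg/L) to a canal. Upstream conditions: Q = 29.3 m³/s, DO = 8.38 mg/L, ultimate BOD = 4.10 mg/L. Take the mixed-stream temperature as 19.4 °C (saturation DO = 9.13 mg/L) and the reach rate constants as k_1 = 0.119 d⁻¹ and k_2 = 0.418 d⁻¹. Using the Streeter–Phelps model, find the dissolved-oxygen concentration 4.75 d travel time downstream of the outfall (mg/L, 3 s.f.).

Mixed DO = (29.3×8.38 + 8.54×1.41)/(29.3+8.54) = 257.6/37.84 = 6.807 mg/L.
Mixed L₀ = (29.3×4.10 + 8.54×47.7)/(37.84) = 527.5/37.84 = 13.94 mg/L.
Initial deficit D₀ = C_s − DO₀ = 9.13 − 6.807 = 2.323 mg/L.
D(4.75) = [0.119×13.94/(0.418−0.119)](e^(−0.119×4.75) − e^(−0.418×4.75)) + 2.323 e^(−0.418×4.75)
= 5.548 × (0.5682 − 0.1373) + 2.323 × 0.1373 = 2.710 mg/L.
DO = 9.13 − 2.710 = 6.420 mg/L.

DO ≈ 6.42 mg/L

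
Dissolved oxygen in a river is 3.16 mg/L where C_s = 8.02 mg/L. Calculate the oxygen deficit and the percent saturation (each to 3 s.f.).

D = C_s − C = 8.02 − 3.16 = 4.86 mg/L.
% saturation = 3.16/8.02 × 100 = 39.4 %.

D ≈ 4.86 mg/L; 39.4 % saturation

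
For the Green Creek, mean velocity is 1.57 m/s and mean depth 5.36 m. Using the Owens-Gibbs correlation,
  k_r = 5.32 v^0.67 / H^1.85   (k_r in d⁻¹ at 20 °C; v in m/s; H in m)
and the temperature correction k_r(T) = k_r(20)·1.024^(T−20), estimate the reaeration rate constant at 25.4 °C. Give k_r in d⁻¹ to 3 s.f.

k_r ≈ 0.366 d⁻¹

k_r(20) = 5.32 × 1.57^0.67 / 5.36^1.85 = 5.32 × 1.353 / 22.33 = 0.3223 d⁻¹.
k_r(25.4) = 0.3223 × 1.024^(25.4−20) = 0.3223 × 1.137 = 0.3663 d⁻¹.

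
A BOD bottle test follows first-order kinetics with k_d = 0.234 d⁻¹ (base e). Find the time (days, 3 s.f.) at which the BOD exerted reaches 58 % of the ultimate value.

y/L₀ = 1 − e^(−k_d t) = 0.58 ⇒ e^(−k_d t) = 0.420
t = −ln(0.420) / 0.234 = 0.8675 / 0.234 = 3.707 d.

t ≈ 3.71 d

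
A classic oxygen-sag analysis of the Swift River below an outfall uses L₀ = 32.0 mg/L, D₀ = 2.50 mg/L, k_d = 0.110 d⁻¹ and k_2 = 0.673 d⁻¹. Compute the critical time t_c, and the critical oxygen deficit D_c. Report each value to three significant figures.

At the critical point dD/dt = 0, so k_d L₀ e^(−k_d t) = k_2 D. Substituting D(t) from the Streeter–Phelps equation and solving for t gives
t_c = ln[(k_2/k_d)(1 − D₀(k_2−k_d)/(k_d L₀))] / (k_2−k_d).
Here k_2−k_d = 0.5630 d⁻¹ and 1 − D₀(k_2−k_d)/(k_d L₀) = 1 − 2.50×0.5630/(0.110×32.0) = 0.6001, so
t_c = ln(6.118 × 0.6001) / 0.5630 = 1.301 / 0.5630 = 2.310 d.
L(t_c) = L₀ e^(−k_d t_c) = 32.0 × 0.7756 = 24.82 mg/L, and at the critical point k_2 D_c = k_d L, so D_c = (0.110/0.673) × 24.82 = 4.057 mg/L.

t_c ≈ 2.31 d; D_c ≈ 4.06 mg/L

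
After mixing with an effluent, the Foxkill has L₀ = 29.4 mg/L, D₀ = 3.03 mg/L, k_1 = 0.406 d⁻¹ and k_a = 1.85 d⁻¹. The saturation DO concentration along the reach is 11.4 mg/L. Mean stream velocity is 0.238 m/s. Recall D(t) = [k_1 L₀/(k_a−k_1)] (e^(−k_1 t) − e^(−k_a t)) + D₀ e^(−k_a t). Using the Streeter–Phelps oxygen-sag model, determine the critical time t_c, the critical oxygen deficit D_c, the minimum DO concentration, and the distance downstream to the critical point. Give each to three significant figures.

t_c ≈ 0.734 d; D_c ≈ 4.79 mg/L; min DO ≈ 6.61 mg/L; x_c ≈ 15.1 km

t_c = [1/(k_a−k_1)] ln[(k_a/k_1)(1 − D₀(k_a−k_1)/(k_1 L₀))]
= [1/(1.85−0.406)] ln[(1.85/0.406)(1 − 3.03×1.444/(0.406×29.4))]
= (1/1.444) ln[4.557 × 0.6334] = 0.6925 × ln(2.886) = 0.6925 × 1.060 = 0.7341 d.
L(t_c) = L₀ e^(−k_1 t_c) = 29.4 × 0.7423 = 21.82 mg/L, and at the critical point k_a D_c = k_1 L, so D_c = (0.406/1.85) × 21.82 = 4.789 mg/L.
Minimum DO = C_s − D_c = 11.4 − 4.789 = 6.611 mg/L.
x_c = v t_c = 0.238 m/s × 0.7341 d × 86400 s/d = 15100 m ≈ 15.1 km.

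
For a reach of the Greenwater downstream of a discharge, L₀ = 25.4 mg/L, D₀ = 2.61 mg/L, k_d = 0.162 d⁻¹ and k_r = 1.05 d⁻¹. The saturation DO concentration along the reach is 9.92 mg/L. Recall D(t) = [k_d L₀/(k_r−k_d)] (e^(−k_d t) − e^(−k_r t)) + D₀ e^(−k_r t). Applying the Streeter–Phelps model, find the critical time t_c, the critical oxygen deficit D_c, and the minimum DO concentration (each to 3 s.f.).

With k_r/k_d = 6.481 and 1 − D₀(k_r−k_d)/(k_d L₀) = 0.4367,
t_c = ln(6.481 × 0.4367) / (1.05 − 0.162) = ln(2.831) / 0.8880 = 1.041/0.8880 = 1.172 d.
D_c = (k_d/k_r) L₀ e^(−k_d t_c) = (0.162/1.05) × 25.4 × e^(−0.162×1.172) = 0.1543 × 25.4 × 0.8271 = 3.241 mg/L.
Minimum DO = C_s − D_c = 9.92 − 3.241 = 6.679 mg/L.

t_c ≈ 1.17 d; D_c ≈ 3.24 mg/L; min DO ≈ 6.68 mg/L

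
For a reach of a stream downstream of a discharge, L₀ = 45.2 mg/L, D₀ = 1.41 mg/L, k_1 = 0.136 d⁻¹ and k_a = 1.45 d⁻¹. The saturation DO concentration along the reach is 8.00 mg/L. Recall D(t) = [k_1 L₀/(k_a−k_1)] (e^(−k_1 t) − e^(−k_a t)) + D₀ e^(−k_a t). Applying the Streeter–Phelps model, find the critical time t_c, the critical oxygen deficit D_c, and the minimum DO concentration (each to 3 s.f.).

t_c = [1/(k_a−k_1)] ln[(k_a/k_1)(1 − D₀(k_a−k_1)/(k_1 L₀))]
= [1/(1.45−0.136)] ln[(1.45/0.136)(1 − 1.41×1.314/(0.136×45.2))]
= (1/1.314) ln[10.66 × 0.6986] = 0.7610 × ln(7.448) = 0.7610 × 2.008 = 1.528 d.
D_c = (k_1/k_a) L₀ e^(−k_1 t_c) = (0.136/1.45) × 45.2 × e^(−0.136×1.528) = 0.09379 × 45.2 × 0.8123 = 3.444 mg/L.
Minimum DO = C_s − D_c = 8.00 − 3.444 = 4.556 mg/L.

t_c ≈ 1.53 d; D_c ≈ 3.44 mg/L; min DO ≈ 4.56 mg/L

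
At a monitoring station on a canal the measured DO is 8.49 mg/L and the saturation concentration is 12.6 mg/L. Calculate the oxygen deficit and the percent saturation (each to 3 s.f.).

D ≈ 4.11 mg/L; 67.4 % saturation

D = C_s − C = 12.6 − 8.49 = 4.11 mg/L.
% saturation = 8.49/12.6 × 100 = 67.4 %.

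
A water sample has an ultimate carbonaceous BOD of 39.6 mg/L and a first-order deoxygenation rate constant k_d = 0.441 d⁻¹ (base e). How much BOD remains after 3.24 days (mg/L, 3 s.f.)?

L ≈ 9.49 mg/L

L_t = L₀ e^(−k_d t) = 39.6 × e^(−0.441×3.24) = 39.6 × 0.2396 = 9.488 mg/L.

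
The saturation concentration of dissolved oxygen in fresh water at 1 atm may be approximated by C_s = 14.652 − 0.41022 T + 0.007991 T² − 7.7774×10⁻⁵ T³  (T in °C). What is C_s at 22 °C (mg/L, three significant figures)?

C_s = 14.652 − 0.41022×22 + 0.007991×22² − 7.7774×10⁻⁵×22³ = 8.667 mg/L.

C_s ≈ 8.67 mg/L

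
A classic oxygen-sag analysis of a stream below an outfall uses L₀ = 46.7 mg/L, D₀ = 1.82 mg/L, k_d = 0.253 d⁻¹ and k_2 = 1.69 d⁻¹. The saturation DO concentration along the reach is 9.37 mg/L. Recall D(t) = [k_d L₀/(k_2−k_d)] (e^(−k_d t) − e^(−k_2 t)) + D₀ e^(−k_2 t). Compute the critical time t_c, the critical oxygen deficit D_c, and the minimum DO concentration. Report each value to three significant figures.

t_c = [1/(k_2−k_d)] ln[(k_2/k_d)(1 − D₀(k_2−k_d)/(k_d L₀))]
= [1/(1.69−0.253)] ln[(1.69/0.253)(1 − 1.82×1.437/(0.253×46.7))]
= (1/1.437) ln[6.680 × 0.7786] = 0.6959 × ln(5.201) = 0.6959 × 1.649 = 1.147 d.
D_c = (k_d/k_2) L₀ e^(−k_d t_c) = (0.253/1.69) × 46.7 × e^(−0.253×1.147) = 0.1497 × 46.7 × 0.7480 = 5.230 mg/L.
Minimum DO = C_s − D_c = 9.37 − 5.230 = 4.140 mg/L.

t_c ≈ 1.15 d; D_c ≈ 5.23 mg/L; min DO ≈ 4.14 mg/L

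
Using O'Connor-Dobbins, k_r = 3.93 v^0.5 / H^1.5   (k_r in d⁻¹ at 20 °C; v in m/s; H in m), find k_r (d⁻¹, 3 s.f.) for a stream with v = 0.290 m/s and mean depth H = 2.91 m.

k_r ≈ 0.426 d⁻¹

k_r = 3.93 × 0.290^0.5 / 2.91^1.5 = 3.93 × 0.5385 / 4.964 = 0.4263 d⁻¹.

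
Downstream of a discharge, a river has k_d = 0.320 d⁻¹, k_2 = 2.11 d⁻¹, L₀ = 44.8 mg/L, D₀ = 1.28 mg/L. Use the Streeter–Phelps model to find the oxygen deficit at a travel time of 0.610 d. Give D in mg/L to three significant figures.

k_d L₀/(k_2−k_d) = 0.320×44.8/(2.11−0.320) = 14.34/1.790 = 8.009 mg/L.
e^(−k_d t) = e^(−0.320×0.6100) = 0.8227; e^(−k_2 t) = e^(−2.11×0.6100) = 0.2761.
D = 8.009 × (0.8227 − 0.2761) + 1.28 × 0.2761 = 4.378 + 0.3534 = 4.731 mg/L.

D ≈ 4.73 mg/L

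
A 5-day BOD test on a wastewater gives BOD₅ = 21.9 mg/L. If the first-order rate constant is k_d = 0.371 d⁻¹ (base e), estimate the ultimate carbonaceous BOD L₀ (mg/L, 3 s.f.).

L₀ ≈ 26.0 mg/L

BOD₅ = L₀(1 − e^(−5k_d)) ⇒ L₀ = BOD₅ / (1 − e^(−5×0.371))
= 21.9 / (1 − 0.1565) = 21.9 / 0.8435 = 25.96 mg/L.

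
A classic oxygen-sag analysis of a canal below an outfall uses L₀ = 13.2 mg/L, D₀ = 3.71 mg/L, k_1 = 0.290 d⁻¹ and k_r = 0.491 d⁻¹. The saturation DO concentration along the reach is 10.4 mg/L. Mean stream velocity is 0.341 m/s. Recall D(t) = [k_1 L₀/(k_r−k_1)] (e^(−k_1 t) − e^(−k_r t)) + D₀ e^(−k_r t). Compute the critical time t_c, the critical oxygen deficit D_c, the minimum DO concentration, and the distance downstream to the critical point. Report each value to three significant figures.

t_c = [1/(k_r−k_1)] ln[(k_r/k_1)(1 − D₀(k_r−k_1)/(k_1 L₀))]
= [1/(0.491−0.290)] ln[(0.491/0.290)(1 − 3.71×0.2010/(0.290×13.2))]
= (1/0.2010) ln[1.693 × 0.8052] = 4.975 × ln(1.363) = 4.975 × 0.3099 = 1.542 d.
D_c = (k_1/k_r) L₀ e^(−k_1 t_c) = (0.290/0.491) × 13.2 × e^(−0.290×1.542) = 0.5906 × 13.2 × 0.6395 = 4.986 mg/L.
Minimum DO = C_s − D_c = 10.4 − 4.986 = 5.414 mg/L.
x_c = v t_c = 0.341 m/s × 1.542 d × 86400 s/d = 45420 m ≈ 45.4 km.

t_c ≈ 1.54 d; D_c ≈ 4.99 mg/L; min DO ≈ 5.41 mg/L; x_c ≈ 45.4 km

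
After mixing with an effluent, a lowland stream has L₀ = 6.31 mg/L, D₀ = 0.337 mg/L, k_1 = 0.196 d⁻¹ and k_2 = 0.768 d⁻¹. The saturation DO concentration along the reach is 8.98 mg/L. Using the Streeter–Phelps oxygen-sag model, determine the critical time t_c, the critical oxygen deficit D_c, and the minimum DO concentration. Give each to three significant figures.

t_c ≈ 2.09 d; D_c ≈ 1.07 mg/L; min DO ≈ 7.91 mg/L

t_c = [1/(k_2−k_1)] ln[(k_2/k_1)(1 − D₀(k_2−k_1)/(k_1 L₀))]
= [1/(0.768−0.196)] ln[(0.768/0.196)(1 − 0.337×0.5720/(0.196×6.31))]
= (1/0.5720) ln[3.918 × 0.8441] = 1.748 × ln(3.308) = 1.748 × 1.196 = 2.091 d.
L(t_c) = L₀ e^(−k_1 t_c) = 6.31 × 0.6637 = 4.188 mg/L, and at the critical point k_2 D_c = k_1 L, so D_c = (0.196/0.768) × 4.188 = 1.069 mg/L.
Minimum DO = C_s − D_c = 8.98 − 1.069 = 7.911 mg/L.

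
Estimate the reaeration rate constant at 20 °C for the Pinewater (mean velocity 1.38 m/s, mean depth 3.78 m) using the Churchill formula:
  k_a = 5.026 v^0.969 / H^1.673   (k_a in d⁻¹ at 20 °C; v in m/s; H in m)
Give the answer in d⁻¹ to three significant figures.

k_a = 5.026 × 1.38^0.969 / 3.78^1.673 = 5.026 × 1.366 / 9.250 = 0.7424 d⁻¹.

k_a ≈ 0.742 d⁻¹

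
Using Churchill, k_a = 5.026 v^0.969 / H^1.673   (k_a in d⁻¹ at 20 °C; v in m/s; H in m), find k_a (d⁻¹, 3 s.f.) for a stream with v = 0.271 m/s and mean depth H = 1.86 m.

k_a ≈ 0.502 d⁻¹

k_a = 5.026 × 0.271^0.969 / 1.86^1.673 = 5.026 × 0.2822 / 2.824 = 0.5022 d⁻¹.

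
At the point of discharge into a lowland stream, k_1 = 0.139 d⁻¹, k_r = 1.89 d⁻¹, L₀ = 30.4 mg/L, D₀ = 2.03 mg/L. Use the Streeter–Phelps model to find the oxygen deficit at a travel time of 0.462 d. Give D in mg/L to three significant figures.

D ≈ 2.10 mg/L

k_1 L₀/(k_r−k_1) = 0.139×30.4/(1.89−0.139) = 4.226/1.751 = 2.413 mg/L.
e^(−k_1 t) = e^(−0.139×0.4620) = 0.9378; e^(−k_r t) = e^(−1.89×0.4620) = 0.4176.
D = 2.413 × (0.9378 − 0.4176) + 2.03 × 0.4176 = 1.255 + 0.8478 = 2.103 mg/L.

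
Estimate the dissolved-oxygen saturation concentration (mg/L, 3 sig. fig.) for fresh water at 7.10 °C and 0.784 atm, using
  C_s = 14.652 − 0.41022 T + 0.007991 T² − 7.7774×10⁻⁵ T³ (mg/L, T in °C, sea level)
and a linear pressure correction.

At sea level: C_s = 14.652 − 0.41022×7.10 + 0.007991×7.10² − 7.7774×10⁻⁵×7.10³ = 12.11 mg/L.
Pressure correction: C_s' = 12.11 × 0.784 = 9.498 mg/L.

C_s ≈ 9.50 mg/L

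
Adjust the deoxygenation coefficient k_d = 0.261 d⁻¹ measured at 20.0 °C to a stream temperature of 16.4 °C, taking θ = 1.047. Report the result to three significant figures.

k_d ≈ 0.221 d⁻¹

k_d(T₂) = k_d(T₁) · θ^(T₂−T₁) = 0.261 × 1.047^(16.4−20.0)
= 0.261 × 1.047^-3.60 = 0.261 × 0.8476 = 0.2212 d⁻¹.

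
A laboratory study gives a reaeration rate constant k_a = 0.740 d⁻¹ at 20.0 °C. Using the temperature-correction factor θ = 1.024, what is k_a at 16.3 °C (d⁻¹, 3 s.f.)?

k_a(T₂) = k_a(T₁) · θ^(T₂−T₁) = 0.740 × 1.024^(16.3−20.0)
= 0.740 × 1.024^-3.70 = 0.740 × 0.9160 = 0.6778 d⁻¹.

k_a ≈ 0.678 d⁻¹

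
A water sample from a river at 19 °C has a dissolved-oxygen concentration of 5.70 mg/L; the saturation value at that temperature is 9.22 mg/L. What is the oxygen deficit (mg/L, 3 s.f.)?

D ≈ 3.52 mg/L

D = C_s − C = 9.22 − 5.70 = 3.52 mg/L.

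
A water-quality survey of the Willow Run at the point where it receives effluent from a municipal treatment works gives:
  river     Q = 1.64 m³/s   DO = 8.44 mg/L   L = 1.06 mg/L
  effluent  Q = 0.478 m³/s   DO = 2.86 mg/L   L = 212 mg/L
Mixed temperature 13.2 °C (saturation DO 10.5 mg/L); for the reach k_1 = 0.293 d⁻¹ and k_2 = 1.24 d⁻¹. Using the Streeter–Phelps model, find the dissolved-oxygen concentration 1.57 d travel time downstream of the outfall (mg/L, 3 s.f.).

Mixed DO = (1.64×8.44 + 0.478×2.86)/(1.64+0.478) = 15.21/2.118 = 7.181 mg/L.
Mixed L₀ = (1.64×1.06 + 0.478×212)/(2.118) = 103.1/2.118 = 48.67 mg/L.
Initial deficit D₀ = C_s − DO₀ = 10.5 − 7.181 = 3.319 mg/L.
D(1.57) = [0.293×48.67/(1.24−0.293)](e^(−0.293×1.57) − e^(−1.24×1.57)) + 3.319 e^(−1.24×1.57)
= 15.06 × (0.6313 − 0.1427) + 3.319 × 0.1427 = 7.830 mg/L.
DO = 10.5 − 7.830 = 2.670 mg/L.

DO ≈ 2.67 mg/L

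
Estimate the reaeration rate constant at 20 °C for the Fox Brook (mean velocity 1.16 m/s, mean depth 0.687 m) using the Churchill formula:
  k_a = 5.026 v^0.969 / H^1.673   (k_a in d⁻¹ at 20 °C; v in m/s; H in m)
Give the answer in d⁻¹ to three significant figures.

k_a = 5.026 × 1.16^0.969 / 0.687^1.673 = 5.026 × 1.155 / 0.5336 = 10.88 d⁻¹.

k_a ≈ 10.9 d⁻¹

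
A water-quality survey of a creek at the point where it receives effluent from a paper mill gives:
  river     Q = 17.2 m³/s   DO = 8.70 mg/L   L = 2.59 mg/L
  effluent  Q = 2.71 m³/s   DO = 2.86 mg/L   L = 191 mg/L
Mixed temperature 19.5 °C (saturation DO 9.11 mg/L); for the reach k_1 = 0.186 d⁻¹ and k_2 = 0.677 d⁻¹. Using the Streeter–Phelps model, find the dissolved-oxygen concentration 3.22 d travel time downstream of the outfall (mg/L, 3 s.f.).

DO ≈ 4.31 mg/L

Mixed DO = (17.2×8.70 + 2.71×2.86)/(17.2+2.71) = 157.4/19.91 = 7.905 mg/L.
Mixed L₀ = (17.2×2.59 + 2.71×191)/(19.91) = 562.2/19.91 = 28.23 mg/L.
Initial deficit D₀ = C_s − DO₀ = 9.11 − 7.905 = 1.205 mg/L.
D(3.22) = [0.186×28.23/(0.677−0.186)](e^(−0.186×3.22) − e^(−0.677×3.22)) + 1.205 e^(−0.677×3.22)
= 10.70 × (0.5494 − 0.1130) + 1.205 × 0.1130 = 4.803 mg/L.
DO = 9.11 − 4.803 = 4.307 mg/L.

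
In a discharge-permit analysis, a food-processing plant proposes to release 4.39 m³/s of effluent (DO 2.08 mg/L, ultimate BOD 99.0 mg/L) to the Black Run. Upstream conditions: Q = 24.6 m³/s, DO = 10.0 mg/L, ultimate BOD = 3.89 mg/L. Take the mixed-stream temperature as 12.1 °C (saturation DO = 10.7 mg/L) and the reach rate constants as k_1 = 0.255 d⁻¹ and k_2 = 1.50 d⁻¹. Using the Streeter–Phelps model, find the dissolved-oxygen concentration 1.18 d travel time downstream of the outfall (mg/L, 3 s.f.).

DO ≈ 8.24 mg/L

Mixed DO = (24.6×10.0 + 4.39×2.08)/(24.6+4.39) = 255.1/28.99 = 8.801 mg/L.
Mixed L₀ = (24.6×3.89 + 4.39×99.0)/(28.99) = 530.3/28.99 = 18.29 mg/L.
Initial deficit D₀ = C_s − DO₀ = 10.7 − 8.801 = 1.899 mg/L.
D(1.18) = [0.255×18.29/(1.50−0.255)](e^(−0.255×1.18) − e^(−1.50×1.18)) + 1.899 e^(−1.50×1.18)
= 3.747 × (0.7402 − 0.1703) + 1.899 × 0.1703 = 2.458 mg/L.
DO = 10.7 − 2.458 = 8.242 mg/L.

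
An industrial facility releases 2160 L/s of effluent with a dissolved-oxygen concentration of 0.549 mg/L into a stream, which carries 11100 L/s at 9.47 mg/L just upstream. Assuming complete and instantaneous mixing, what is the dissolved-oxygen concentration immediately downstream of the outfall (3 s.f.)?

Flow-weighted mixing: C = (Q_r C_r + Q_w C_w)/(Q_r + Q_w)
= (11100×9.47 + 2160×0.549)/(11100 + 2160) = 106300/13260 = 8.017 mg/L.

8.02 mg/L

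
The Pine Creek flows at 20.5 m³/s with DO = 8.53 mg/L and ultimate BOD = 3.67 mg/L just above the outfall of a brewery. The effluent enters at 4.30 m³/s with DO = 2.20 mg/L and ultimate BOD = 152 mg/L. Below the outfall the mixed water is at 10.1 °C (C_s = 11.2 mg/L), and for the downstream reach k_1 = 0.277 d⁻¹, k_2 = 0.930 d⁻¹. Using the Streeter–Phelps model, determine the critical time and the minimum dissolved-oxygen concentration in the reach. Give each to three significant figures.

t_c ≈ 1.30 d; minimum DO ≈ 5.10 mg/L

Mixed DO = (20.5×8.53 + 4.30×2.20)/(20.5+4.30) = 184.3/24.80 = 7.432 mg/L.
Mixed L₀ = (20.5×3.67 + 4.30×152)/(24.80) = 728.8/24.80 = 29.39 mg/L.
Initial deficit D₀ = C_s − DO₀ = 11.2 − 7.432 = 3.768 mg/L.
t_c = (1/0.6530) ln[(0.930/0.277)(1 − 3.768×0.6530/(0.277×29.39))] = 1.531 × ln(2.343) = 1.304 d.
D_c = (0.277/0.930) × 29.39 × e^(−0.277×1.304) = 0.2978 × 29.39 × 0.6969 = 6.100 mg/L.
Minimum DO = 11.2 − 6.100 = 5.100 mg/L.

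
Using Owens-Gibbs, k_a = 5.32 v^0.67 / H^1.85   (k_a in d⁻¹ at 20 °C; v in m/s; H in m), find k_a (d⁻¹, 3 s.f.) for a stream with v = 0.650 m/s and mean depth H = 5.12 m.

k_a = 5.32 × 0.650^0.67 / 5.12^1.85 = 5.32 × 0.7493 / 20.52 = 0.1943 d⁻¹.

k_a ≈ 0.194 d⁻¹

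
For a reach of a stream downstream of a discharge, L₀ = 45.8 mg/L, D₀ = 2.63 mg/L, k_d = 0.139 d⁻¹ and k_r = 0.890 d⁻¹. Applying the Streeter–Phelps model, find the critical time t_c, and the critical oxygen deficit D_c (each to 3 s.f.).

t_c ≈ 1.98 d; D_c ≈ 5.43 mg/L

t_c = [1/(k_r−k_d)] ln[(k_r/k_d)(1 − D₀(k_r−k_d)/(k_d L₀))]
= [1/(0.890−0.139)] ln[(0.890/0.139)(1 − 2.63×0.7510/(0.139×45.8))]
= (1/0.7510) ln[6.403 × 0.6897] = 1.332 × ln(4.416) = 1.332 × 1.485 = 1.978 d.
D_c = (k_d/k_r) L₀ e^(−k_d t_c) = (0.139/0.890) × 45.8 × e^(−0.139×1.978) = 0.1562 × 45.8 × 0.7596 = 5.434 mg/L.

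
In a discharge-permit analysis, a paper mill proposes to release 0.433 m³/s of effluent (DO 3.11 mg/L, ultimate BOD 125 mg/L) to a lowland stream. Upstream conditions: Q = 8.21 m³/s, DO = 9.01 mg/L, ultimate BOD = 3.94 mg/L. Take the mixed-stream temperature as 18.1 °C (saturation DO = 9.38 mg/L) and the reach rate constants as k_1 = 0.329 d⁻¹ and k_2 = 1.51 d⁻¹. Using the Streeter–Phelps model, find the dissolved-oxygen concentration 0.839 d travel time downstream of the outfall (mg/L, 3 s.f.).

DO ≈ 7.86 mg/L

Mixed DO = (8.21×9.01 + 0.433×3.11)/(8.21+0.433) = 75.32/8.643 = 8.714 mg/L.
Mixed L₀ = (8.21×3.94 + 0.433×125)/(8.643) = 86.47/8.643 = 10.00 mg/L.
Initial deficit D₀ = C_s − DO₀ = 9.38 − 8.714 = 0.6656 mg/L.
D(0.839) = [0.329×10.00/(1.51−0.329)](e^(−0.329×0.839) − e^(−1.51×0.839)) + 0.6656 e^(−1.51×0.839)
= 2.787 × (0.7588 − 0.2817) + 0.6656 × 0.2817 = 1.517 mg/L.
DO = 9.38 − 1.517 = 7.863 mg/L.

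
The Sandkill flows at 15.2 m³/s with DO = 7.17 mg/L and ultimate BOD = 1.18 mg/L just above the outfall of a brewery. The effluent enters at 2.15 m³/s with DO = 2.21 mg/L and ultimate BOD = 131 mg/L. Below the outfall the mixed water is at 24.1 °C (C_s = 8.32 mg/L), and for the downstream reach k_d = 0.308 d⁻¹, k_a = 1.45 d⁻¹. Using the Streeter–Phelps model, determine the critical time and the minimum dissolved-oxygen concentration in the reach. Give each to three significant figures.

t_c ≈ 0.940 d; minimum DO ≈ 5.57 mg/L

Mixed DO = (15.2×7.17 + 2.15×2.21)/(15.2+2.15) = 113.7/17.35 = 6.555 mg/L.
Mixed L₀ = (15.2×1.18 + 2.15×131)/(17.35) = 299.6/17.35 = 17.27 mg/L.
Initial deficit D₀ = C_s − DO₀ = 8.32 − 6.555 = 1.765 mg/L.
t_c = (1/1.142) ln[(1.45/0.308)(1 − 1.765×1.142/(0.308×17.27))] = 0.8757 × ln(2.924) = 0.9395 d.
D_c = (0.308/1.45) × 17.27 × e^(−0.308×0.9395) = 0.2124 × 17.27 × 0.7487 = 2.746 mg/L.
Minimum DO = 8.32 − 2.746 = 5.574 mg/L.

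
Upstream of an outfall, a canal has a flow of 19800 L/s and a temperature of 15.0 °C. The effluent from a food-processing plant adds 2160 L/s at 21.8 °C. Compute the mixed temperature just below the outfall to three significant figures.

Flow-weighted mixing: C = (Q_r C_r + Q_w C_w)/(Q_r + Q_w)
= (19800×15.0 + 2160×21.8)/(19800 + 2160) = 344100/21960 = 15.67 °C.

15.7 °C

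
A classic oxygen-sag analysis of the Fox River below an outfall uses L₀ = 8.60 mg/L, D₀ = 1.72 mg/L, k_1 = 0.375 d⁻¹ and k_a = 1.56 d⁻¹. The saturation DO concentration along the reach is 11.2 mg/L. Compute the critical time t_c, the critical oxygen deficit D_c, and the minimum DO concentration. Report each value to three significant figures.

t_c ≈ 0.359 d; D_c ≈ 1.81 mg/L; min DO ≈ 9.39 mg/L

t_c = [1/(k_a−k_1)] ln[(k_a/k_1)(1 − D₀(k_a−k_1)/(k_1 L₀))]
= [1/(1.56−0.375)] ln[(1.56/0.375)(1 − 1.72×1.185/(0.375×8.60))]
= (1/1.185) ln[4.160 × 0.3680] = 0.8439 × ln(1.531) = 0.8439 × 0.4258 = 0.3594 d.
L(t_c) = L₀ e^(−k_1 t_c) = 8.60 × 0.8739 = 7.516 mg/L, and at the critical point k_a D_c = k_1 L, so D_c = (0.375/1.56) × 7.516 = 1.807 mg/L.
Minimum DO = C_s − D_c = 11.2 − 1.807 = 9.393 mg/L.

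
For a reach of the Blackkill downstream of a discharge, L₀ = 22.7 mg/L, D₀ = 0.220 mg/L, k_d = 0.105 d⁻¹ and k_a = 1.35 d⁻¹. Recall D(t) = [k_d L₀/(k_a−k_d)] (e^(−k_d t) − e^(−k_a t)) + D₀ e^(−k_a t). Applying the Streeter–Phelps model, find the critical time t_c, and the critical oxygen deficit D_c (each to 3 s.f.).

t_c ≈ 1.95 d; D_c ≈ 1.44 mg/L

With k_a/k_d = 12.86 and 1 − D₀(k_a−k_d)/(k_d L₀) = 0.8851,
t_c = ln(12.86 × 0.8851) / (1.35 − 0.105) = ln(11.38) / 1.245 = 2.432/1.245 = 1.953 d.
L(t_c) = L₀ e^(−k_d t_c) = 22.7 × 0.8146 = 18.49 mg/L, and at the critical point k_a D_c = k_d L, so D_c = (0.105/1.35) × 18.49 = 1.438 mg/L.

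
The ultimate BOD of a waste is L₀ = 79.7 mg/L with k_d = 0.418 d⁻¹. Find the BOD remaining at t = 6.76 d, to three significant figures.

L_t = L₀ e^(−k_d t) = 79.7 × e^(−0.418×6.76) = 79.7 × 0.05927 = 4.724 mg/L.

L ≈ 4.72 mg/L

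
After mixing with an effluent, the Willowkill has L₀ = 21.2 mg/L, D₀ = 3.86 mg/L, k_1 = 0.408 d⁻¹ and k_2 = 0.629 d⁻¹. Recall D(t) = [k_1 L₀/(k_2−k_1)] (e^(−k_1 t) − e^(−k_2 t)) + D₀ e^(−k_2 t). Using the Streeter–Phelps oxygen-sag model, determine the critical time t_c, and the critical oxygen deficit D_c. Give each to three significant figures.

At the critical point dD/dt = 0, so k_1 L₀ e^(−k_1 t) = k_2 D. Substituting D(t) from the Streeter–Phelps equation and solving for t gives
t_c = ln[(k_2/k_1)(1 − D₀(k_2−k_1)/(k_1 L₀))] / (k_2−k_1).
Here k_2−k_1 = 0.2210 d⁻¹ and 1 − D₀(k_2−k_1)/(k_1 L₀) = 1 − 3.86×0.2210/(0.408×21.2) = 0.9014, so
t_c = ln(1.542 × 0.9014) / 0.2210 = 0.3290 / 0.2210 = 1.489 d.
D_c = (k_1/k_2) L₀ e^(−k_1 t_c) = (0.408/0.629) × 21.2 × e^(−0.408×1.489) = 0.6486 × 21.2 × 0.5447 = 7.491 mg/L.

t_c ≈ 1.49 d; D_c ≈ 7.49 mg/L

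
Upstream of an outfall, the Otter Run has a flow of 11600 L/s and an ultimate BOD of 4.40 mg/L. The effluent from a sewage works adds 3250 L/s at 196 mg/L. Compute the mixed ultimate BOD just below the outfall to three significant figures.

Flow-weighted mixing: C = (Q_r C_r + Q_w C_w)/(Q_r + Q_w)
= (11600×4.40 + 3250×196)/(11600 + 3250) = 688000/14850 = 46.33 mg/L.

46.3 mg/L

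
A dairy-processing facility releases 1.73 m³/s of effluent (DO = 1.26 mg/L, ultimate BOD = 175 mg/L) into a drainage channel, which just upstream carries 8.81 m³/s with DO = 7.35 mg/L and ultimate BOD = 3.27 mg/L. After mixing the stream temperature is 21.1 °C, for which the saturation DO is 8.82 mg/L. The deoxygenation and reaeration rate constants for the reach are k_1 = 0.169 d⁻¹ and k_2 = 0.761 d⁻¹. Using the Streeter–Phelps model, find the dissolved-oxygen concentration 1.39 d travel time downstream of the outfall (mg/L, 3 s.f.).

Mixed DO = (8.81×7.35 + 1.73×1.26)/(8.81+1.73) = 66.93/10.54 = 6.350 mg/L.
Mixed L₀ = (8.81×3.27 + 1.73×175)/(10.54) = 331.6/10.54 = 31.46 mg/L.
Initial deficit D₀ = C_s − DO₀ = 8.82 − 6.350 = 2.470 mg/L.
D(1.39) = [0.169×31.46/(0.761−0.169)](e^(−0.169×1.39) − e^(−0.761×1.39)) + 2.470 e^(−0.761×1.39)
= 8.980 × (0.7906 − 0.3472) + 2.470 × 0.3472 = 4.839 mg/L.
DO = 8.82 − 4.839 = 3.981 mg/L.

DO ≈ 3.98 mg/L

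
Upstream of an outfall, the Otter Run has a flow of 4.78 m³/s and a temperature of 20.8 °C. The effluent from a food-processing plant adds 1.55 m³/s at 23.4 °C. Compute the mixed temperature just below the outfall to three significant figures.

Flow-weighted mixing: C = (Q_r C_r + Q_w C_w)/(Q_r + Q_w)
= (4.78×20.8 + 1.55×23.4)/(4.78 + 1.55) = 135.7/6.330 = 21.44 °C.

21.4 °C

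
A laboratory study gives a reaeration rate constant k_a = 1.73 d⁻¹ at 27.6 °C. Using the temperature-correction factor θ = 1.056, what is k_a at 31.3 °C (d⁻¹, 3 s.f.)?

k_a(T₂) = k_a(T₁) · θ^(T₂−T₁) = 1.73 × 1.056^(31.3−27.6)
= 1.73 × 1.056^3.70 = 1.73 × 1.223 = 2.116 d⁻¹.

k_a ≈ 2.12 d⁻¹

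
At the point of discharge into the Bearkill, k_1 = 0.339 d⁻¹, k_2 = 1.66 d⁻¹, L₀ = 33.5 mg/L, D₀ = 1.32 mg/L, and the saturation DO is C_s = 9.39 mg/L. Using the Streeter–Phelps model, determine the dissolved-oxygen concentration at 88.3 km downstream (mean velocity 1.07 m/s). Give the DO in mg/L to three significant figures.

Travel time t = x/v = 88.3 km / (1.07 m/s) = 88300 m / 1.07 m/s = 82520 s = 0.9551 d.
k_1 L₀/(k_2−k_1) = 0.339×33.5/(1.66−0.339) = 11.36/1.321 = 8.597 mg/L.
e^(−k_1 t) = e^(−0.339×0.9551) = 0.7234; e^(−k_2 t) = e^(−1.66×0.9551) = 0.2048.
D = 8.597 × (0.7234 − 0.2048) + 1.32 × 0.2048 = 4.458 + 0.2704 = 4.728 mg/L.
DO = C_s − D = 9.39 − 4.728 = 4.662 mg/L.

DO ≈ 4.66 mg/L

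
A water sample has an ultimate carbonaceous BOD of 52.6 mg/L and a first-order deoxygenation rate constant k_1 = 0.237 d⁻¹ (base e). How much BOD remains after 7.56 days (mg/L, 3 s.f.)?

L_t = L₀ e^(−k_1 t) = 52.6 × e^(−0.237×7.56) = 52.6 × 0.1667 = 8.767 mg/L.

L ≈ 8.77 mg/L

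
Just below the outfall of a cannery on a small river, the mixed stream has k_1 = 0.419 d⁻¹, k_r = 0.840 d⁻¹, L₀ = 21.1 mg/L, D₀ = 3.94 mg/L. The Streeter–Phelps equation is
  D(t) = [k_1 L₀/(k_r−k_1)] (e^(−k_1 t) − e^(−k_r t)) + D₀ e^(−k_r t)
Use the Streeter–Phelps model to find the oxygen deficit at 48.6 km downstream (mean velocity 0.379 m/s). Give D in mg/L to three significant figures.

Travel time t = x/v = 48.6 km / (0.379 m/s) = 48600 m / 0.379 m/s = 128200 s = 1.484 d.
k_1 L₀/(k_r−k_1) = 0.419×21.1/(0.840−0.419) = 8.841/0.4210 = 21.00 mg/L.
e^(−k_1 t) = e^(−0.419×1.484) = 0.5369; e^(−k_r t) = e^(−0.840×1.484) = 0.2875.
D = 21.00 × (0.5369 − 0.2875) + 3.94 × 0.2875 = 5.239 + 1.133 = 6.372 mg/L.

D ≈ 6.37 mg/L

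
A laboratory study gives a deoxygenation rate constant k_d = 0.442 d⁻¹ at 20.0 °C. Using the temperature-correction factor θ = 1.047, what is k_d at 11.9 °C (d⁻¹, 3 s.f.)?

k_d(T₂) = k_d(T₁) · θ^(T₂−T₁) = 0.442 × 1.047^(11.9−20.0)
= 0.442 × 1.047^-8.10 = 0.442 × 0.6893 = 0.3047 d⁻¹.

k_d ≈ 0.305 d⁻¹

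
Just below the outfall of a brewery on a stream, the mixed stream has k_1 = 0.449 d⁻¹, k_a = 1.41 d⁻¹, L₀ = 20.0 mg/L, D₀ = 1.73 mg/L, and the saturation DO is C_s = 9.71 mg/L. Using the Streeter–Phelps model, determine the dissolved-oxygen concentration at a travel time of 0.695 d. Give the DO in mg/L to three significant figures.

DO ≈ 5.73 mg/L

k_1 L₀/(k_a−k_1) = 0.449×20.0/(1.41−0.449) = 8.980/0.9610 = 9.344 mg/L.
e^(−k_1 t) = e^(−0.449×0.6950) = 0.7319; e^(−k_a t) = e^(−1.41×0.6950) = 0.3753.
D = 9.344 × (0.7319 − 0.3753) + 1.73 × 0.3753 = 3.332 + 0.6493 = 3.982 mg/L.
DO = C_s − D = 9.71 − 3.982 = 5.728 mg/L.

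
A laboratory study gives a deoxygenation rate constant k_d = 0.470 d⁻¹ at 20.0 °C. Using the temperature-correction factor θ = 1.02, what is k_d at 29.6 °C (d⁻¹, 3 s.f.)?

k_d ≈ 0.568 d⁻¹

k_d(T₂) = k_d(T₁) · θ^(T₂−T₁) = 0.470 × 1.02^(29.6−20.0)
= 0.470 × 1.02^9.60 = 0.470 × 1.209 = 0.5684 d⁻¹.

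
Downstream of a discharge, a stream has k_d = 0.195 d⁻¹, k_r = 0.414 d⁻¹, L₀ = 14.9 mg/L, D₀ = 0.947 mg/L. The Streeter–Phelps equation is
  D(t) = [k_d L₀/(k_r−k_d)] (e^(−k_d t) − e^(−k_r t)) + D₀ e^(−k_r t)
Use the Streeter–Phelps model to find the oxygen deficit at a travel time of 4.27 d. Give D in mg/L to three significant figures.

D ≈ 3.67 mg/L

k_d L₀/(k_r−k_d) = 0.195×14.9/(0.414−0.195) = 2.905/0.2190 = 13.27 mg/L.
e^(−k_d t) = e^(−0.195×4.270) = 0.4349; e^(−k_r t) = e^(−0.414×4.270) = 0.1707.
D = 13.27 × (0.4349 − 0.1707) + 0.947 × 0.1707 = 3.505 + 0.1617 = 3.667 mg/L.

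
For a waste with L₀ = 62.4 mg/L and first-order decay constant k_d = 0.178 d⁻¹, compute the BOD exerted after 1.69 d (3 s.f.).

y_t = L₀(1 − e^(−k_d t)) = 62.4 × (1 − e^(−0.178×1.69))
= 62.4 × (1 − 0.7402) = 62.4 × 0.2598 = 16.21 mg/L.

y ≈ 16.2 mg/L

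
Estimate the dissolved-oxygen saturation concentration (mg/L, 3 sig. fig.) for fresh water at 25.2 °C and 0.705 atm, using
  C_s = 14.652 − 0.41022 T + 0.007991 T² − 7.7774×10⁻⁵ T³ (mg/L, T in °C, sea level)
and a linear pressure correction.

At sea level: C_s = 14.652 − 0.41022×25.2 + 0.007991×25.2² − 7.7774×10⁻⁵×25.2³ = 8.144 mg/L.
Pressure correction: C_s' = 8.144 × 0.705 = 5.742 mg/L.

C_s ≈ 5.74 mg/L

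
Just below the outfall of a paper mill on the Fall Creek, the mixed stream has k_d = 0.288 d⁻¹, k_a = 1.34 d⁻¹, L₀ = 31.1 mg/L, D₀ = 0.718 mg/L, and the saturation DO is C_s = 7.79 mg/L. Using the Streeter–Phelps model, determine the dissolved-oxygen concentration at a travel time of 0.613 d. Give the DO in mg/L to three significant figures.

k_d L₀/(k_a−k_d) = 0.288×31.1/(1.34−0.288) = 8.957/1.052 = 8.514 mg/L.
e^(−k_d t) = e^(−0.288×0.6130) = 0.8382; e^(−k_a t) = e^(−1.34×0.6130) = 0.4398.
D = 8.514 × (0.8382 − 0.4398) + 0.718 × 0.4398 = 3.392 + 0.3158 = 3.707 mg/L.
DO = C_s − D = 7.79 − 3.707 = 4.083 mg/L.

DO ≈ 4.08 mg/L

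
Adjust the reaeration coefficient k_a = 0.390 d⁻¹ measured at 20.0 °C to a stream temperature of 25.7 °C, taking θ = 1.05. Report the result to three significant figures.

k_a ≈ 0.515 d⁻¹

k_a(T₂) = k_a(T₁) · θ^(T₂−T₁) = 0.390 × 1.05^(25.7−20.0)
= 0.390 × 1.05^5.70 = 0.390 × 1.321 = 0.5150 d⁻¹.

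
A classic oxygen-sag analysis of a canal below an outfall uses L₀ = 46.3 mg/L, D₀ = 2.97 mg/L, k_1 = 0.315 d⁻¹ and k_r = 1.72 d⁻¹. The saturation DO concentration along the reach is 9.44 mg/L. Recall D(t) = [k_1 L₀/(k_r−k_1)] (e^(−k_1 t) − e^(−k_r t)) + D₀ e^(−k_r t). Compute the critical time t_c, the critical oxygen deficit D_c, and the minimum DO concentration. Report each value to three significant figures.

t_c ≈ 0.968 d; D_c ≈ 6.25 mg/L; min DO ≈ 3.19 mg/L

With k_r/k_1 = 5.460 and 1 − D₀(k_r−k_1)/(k_1 L₀) = 0.7139,
t_c = ln(5.460 × 0.7139) / (1.72 − 0.315) = ln(3.898) / 1.405 = 1.360/1.405 = 0.9683 d.
L(t_c) = L₀ e^(−k_1 t_c) = 46.3 × 0.7371 = 34.13 mg/L, and at the critical point k_r D_c = k_1 L, so D_c = (0.315/1.72) × 34.13 = 6.250 mg/L.
Minimum DO = C_s − D_c = 9.44 − 6.250 = 3.190 mg/L.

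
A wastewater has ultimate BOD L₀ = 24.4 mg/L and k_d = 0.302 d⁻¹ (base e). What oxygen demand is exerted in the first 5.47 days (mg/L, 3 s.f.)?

y ≈ 19.7 mg/L

y_t = L₀(1 − e^(−k_d t)) = 24.4 × (1 − e^(−0.302×5.47))
= 24.4 × (1 − 0.1917) = 24.4 × 0.8083 = 19.72 mg/L.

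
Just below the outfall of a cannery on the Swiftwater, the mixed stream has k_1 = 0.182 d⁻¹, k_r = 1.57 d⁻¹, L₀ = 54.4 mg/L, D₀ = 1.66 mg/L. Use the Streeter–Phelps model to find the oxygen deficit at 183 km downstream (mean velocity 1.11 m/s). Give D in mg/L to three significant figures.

Travel time t = x/v = 183 km / (1.11 m/s) = 183000 m / 1.11 m/s = 164900 s = 1.908 d.
k_1 L₀/(k_r−k_1) = 0.182×54.4/(1.57−0.182) = 9.901/1.388 = 7.133 mg/L.
e^(−k_1 t) = e^(−0.182×1.908) = 0.7066; e^(−k_r t) = e^(−1.57×1.908) = 0.05000.
D = 7.133 × (0.7066 − 0.05000) + 1.66 × 0.05000 = 4.684 + 0.08299 = 4.767 mg/L.

D ≈ 4.77 mg/L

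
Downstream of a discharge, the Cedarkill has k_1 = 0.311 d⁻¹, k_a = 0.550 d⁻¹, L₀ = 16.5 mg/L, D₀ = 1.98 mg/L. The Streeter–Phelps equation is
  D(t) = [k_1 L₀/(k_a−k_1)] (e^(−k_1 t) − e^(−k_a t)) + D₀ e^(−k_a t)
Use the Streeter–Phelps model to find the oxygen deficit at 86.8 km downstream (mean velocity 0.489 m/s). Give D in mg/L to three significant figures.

D ≈ 5.04 mg/L

Travel time t = x/v = 86.8 km / (0.489 m/s) = 86800 m / 0.489 m/s = 177500 s = 2.054 d.
k_1 L₀/(k_a−k_1) = 0.311×16.5/(0.550−0.311) = 5.131/0.2390 = 21.47 mg/L.
e^(−k_1 t) = e^(−0.311×2.054) = 0.5279; e^(−k_a t) = e^(−0.550×2.054) = 0.3230.
D = 21.47 × (0.5279 − 0.3230) + 1.98 × 0.3230 = 4.397 + 0.6396 = 5.037 mg/L.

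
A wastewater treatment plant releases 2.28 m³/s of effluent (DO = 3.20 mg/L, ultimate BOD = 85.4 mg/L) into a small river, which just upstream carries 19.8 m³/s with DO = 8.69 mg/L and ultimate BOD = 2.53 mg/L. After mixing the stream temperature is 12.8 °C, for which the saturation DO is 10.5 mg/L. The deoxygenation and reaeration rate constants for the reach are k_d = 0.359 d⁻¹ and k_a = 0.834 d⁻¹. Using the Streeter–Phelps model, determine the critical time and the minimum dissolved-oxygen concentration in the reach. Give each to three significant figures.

Mixed DO = (19.8×8.69 + 2.28×3.20)/(19.8+2.28) = 179.4/22.08 = 8.123 mg/L.
Mixed L₀ = (19.8×2.53 + 2.28×85.4)/(22.08) = 244.8/22.08 = 11.09 mg/L.
Initial deficit D₀ = C_s − DO₀ = 10.5 − 8.123 = 2.377 mg/L.
t_c = (1/0.4750) ln[(0.834/0.359)(1 − 2.377×0.4750/(0.359×11.09))] = 2.105 × ln(1.664) = 1.072 d.
D_c = (0.359/0.834) × 11.09 × e^(−0.359×1.072) = 0.4305 × 11.09 × 0.6805 = 3.248 mg/L.
Minimum DO = 10.5 − 3.248 = 7.252 mg/L.

t_c ≈ 1.07 d; minimum DO ≈ 7.25 mg/L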